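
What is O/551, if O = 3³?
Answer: 27/551 ≈ 0.049002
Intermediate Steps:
O = 27
O/551 = 27/551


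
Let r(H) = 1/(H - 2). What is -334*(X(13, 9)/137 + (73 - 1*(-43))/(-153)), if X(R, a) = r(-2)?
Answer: 10641407/41922 ≈ 253.84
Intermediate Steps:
r(H) = 1/(-2 + H)
X(R, a) = -¼ (X(R, a) = 1/(-2 - 2) = 1/(-4) = -¼)
-334*(X(13, 9)/137 + (73 - 1*(-43))/(-153)) = -334*(-¼/137 + (73 - 1*(-43))/(-153)) = -334*(-¼*1/137 + (73 + 43)*(-1/153)) = -334*(-1/548 + 116*(-1/153)) = -334*(-1/548 - 116/153) = -334*(-63721/83844) = 10641407/41922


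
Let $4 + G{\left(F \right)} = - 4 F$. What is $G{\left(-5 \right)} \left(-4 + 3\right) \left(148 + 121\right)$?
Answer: $-4304$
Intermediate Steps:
$G{\left(F \right)} = -4 - 4 F$
$G{\left(-5 \right)} \left(-4 + 3\right) \left(148 + 121\right) = \left(-4 - -20\right) \left(-4 + 3\right) \left(148 + 121\right) = \left(-4 + 20\right) \left(-1\right) 269 = 16 \left(-1\right) 269 = \left(-16\right) 269 = -4304$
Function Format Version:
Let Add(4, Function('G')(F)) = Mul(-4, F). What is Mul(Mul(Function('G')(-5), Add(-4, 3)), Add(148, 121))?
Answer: -4304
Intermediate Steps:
Function('G')(F) = Add(-4, Mul(-4, F))
Mul(Mul(Function('G')(-5), Add(-4, 3)), Add(148, 121)) = Mul(Mul(Add(-4, Mul(-4, -5)), Add(-4, 3)), Add(148, 121)) = Mul(Mul(Add(-4, 20), -1), 269) = Mul(Mul(16, -1), 269) = Mul(-16, 269) = -4304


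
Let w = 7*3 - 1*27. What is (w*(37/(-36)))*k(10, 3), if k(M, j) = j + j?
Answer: 37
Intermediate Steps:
k(M, j) = 2*j
w = -6 (w = 21 - 27 = -6)
(w*(37/(-36)))*k(10, 3) = (-222/(-36))*(2*3) = -222*(-1)/36*6 = -6*(-37/36)*6 = (37/6)*6 = 37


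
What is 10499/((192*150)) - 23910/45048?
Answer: -8985377/54057600 ≈ -0.16622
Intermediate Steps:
10499/((192*150)) - 23910/45048 = 10499/28800 - 23910*1/45048 = 10499*(1/28800) - 3985/7508 = 10499/28800 - 3985/7508 = -8985377/54057600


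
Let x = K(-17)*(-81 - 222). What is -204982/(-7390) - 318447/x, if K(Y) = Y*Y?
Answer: 3383830354/107853355 ≈ 31.374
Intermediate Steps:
K(Y) = Y²
x = -87567 (x = (-17)²*(-81 - 222) = 289*(-303) = -87567)
-204982/(-7390) - 318447/x = -204982/(-7390) - 318447/(-87567) = -204982*(-1/7390) - 318447*(-1/87567) = 102491/3695 + 106149/29189 = 3383830354/107853355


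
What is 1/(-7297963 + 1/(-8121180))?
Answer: -8121180/59268071156341 ≈ -1.3702e-7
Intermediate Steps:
1/(-7297963 + 1/(-8121180)) = 1/(-7297963 - 1/8121180) = 1/(-59268071156341/8121180) = -8121180/59268071156341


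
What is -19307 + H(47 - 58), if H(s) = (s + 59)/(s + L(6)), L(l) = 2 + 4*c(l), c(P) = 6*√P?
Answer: -2413359/125 + 128*√6/375 ≈ -19306.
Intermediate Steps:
L(l) = 2 + 24*√l (L(l) = 2 + 4*(6*√l) = 2 + 24*√l)
H(s) = (59 + s)/(2 + s + 24*√6) (H(s) = (s + 59)/(s + (2 + 24*√6)) = (59 + s)/(2 + s + 24*√6))
-19307 + H(47 - 58) = -19307 + (59 + (47 - 58))/(2 + (47 - 58) + 24*√6) = -19307 + (59 - 11)/(2 - 11 + 24*√6) = -19307 + 48/(-9 + 24*√6)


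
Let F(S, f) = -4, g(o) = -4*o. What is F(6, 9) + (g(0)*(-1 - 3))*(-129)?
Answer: -4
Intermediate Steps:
F(6, 9) + (g(0)*(-1 - 3))*(-129) = -4 + ((-4*0)*(-1 - 3))*(-129) = -4 + (0*(-4))*(-129) = -4 + 0*(-129) = -4 + 0 = -4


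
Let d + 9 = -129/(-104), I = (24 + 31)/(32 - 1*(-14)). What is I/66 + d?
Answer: -55553/7176 ≈ -7.7415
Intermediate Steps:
I = 55/46 (I = 55/(32 + 14) = 55/46 ≈ 1.1957)
d = -807/104 (d = -9 - 129/(-104) = -9 - 129*(-1/104) = -9 + 129/104 = -807/104 ≈ -7.7596)
I/66 + d = (55/46)/66 - 807/104 = (55/46)*(1/66) - 807/104 = 5/276 - 807/104 = -55553/7176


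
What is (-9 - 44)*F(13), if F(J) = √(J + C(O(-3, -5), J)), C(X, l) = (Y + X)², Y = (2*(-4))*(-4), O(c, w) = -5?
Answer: -53*√742 ≈ -1443.7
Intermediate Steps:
Y = 32 (Y = -8*(-4) = 32)
C(X, l) = (32 + X)²
F(J) = √(729 + J) (F(J) = √(J + (32 - 5)²) = √(J + 27²) = √(J + 729) = √(729 + J))
(-9 - 44)*F(13) = (-9 - 44)*√(729 + 13) = -53*√742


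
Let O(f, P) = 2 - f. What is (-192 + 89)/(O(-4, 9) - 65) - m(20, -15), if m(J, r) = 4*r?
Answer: 3643/59 ≈ 61.746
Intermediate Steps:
(-192 + 89)/(O(-4, 9) - 65) - m(20, -15) = (-192 + 89)/((2 - 1*(-4)) - 65) - 4*(-15) = -103/((2 + 4) - 65) - 1*(-60) = -103/(6 - 65) + 60 = -103/(-59) + 60 = -103*(-1/59) + 60 = 103/59 + 60 = 3643/59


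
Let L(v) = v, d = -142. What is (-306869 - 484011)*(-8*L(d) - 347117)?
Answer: 273629453280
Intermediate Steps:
(-306869 - 484011)*(-8*L(d) - 347117) = (-306869 - 484011)*(-8*(-142) - 347117) = -790880*(1136 - 347117) = -790880*(-345981) = 273629453280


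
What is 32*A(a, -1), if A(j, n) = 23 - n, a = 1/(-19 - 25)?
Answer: 768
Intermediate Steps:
a = -1/44 (a = 1/(-44) = -1/44 ≈ -0.022727)
32*A(a, -1) = 32*(23 - 1*(-1)) = 32*(23 + 1) = 32*24 = 768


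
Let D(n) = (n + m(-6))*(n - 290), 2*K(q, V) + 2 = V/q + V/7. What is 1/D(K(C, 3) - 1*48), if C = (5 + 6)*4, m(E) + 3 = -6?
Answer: 379456/7423470825 ≈ 5.1116e-5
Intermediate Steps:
m(E) = -9 (m(E) = -3 - 6 = -9)
C = 44 (C = 11*4 = 44)
K(q, V) = -1 + V/14 + V/(2*q) (K(q, V) = -1 + (V/q + V/7)/2 = -1 + (V/7 + V/q)/2 = -1 + (V/14 + V/(2*q)) = -1 + V/14 + V/(2*q))
D(n) = (-290 + n)*(-9 + n) (D(n) = (n - 9)*(n - 290) = (-9 + n)*(-290 + n) = (-290 + n)*(-9 + n))
1/D(K(C, 3) - 1*48) = 1/(2610 + ((-1 + (1/14)*3 + (½)*3/44) - 1*48)² - 299*((-1 + (1/14)*3 + (½)*3/44) - 1*48)) = 1/(2610 + ((-1 + 3/14 + (½)*3*(1/44)) - 48)² - 299*((-1 + 3/14 + (½)*3*(1/44)) - 48)) = 1/(2610 + ((-1 + 3/14 + 3/88) - 48)² - 299*((-1 + 3/14 + 3/88) - 48)) = 1/(2610 + (-463/616 - 48)² - 299*(-463/616 - 48)) = 1/(2610 + (-30031/616)² - 299*(-30031/616)) = 1/(2610 + 901860961/379456 + 8979269/616) = 1/(7423470825/379456) = 379456/7423470825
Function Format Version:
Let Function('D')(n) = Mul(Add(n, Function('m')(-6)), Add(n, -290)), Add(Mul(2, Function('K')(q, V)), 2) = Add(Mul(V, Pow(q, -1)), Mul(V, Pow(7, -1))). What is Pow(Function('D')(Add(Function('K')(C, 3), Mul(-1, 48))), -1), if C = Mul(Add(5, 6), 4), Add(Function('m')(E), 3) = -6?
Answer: Rational(379456, 7423470825) ≈ 5.1116e-5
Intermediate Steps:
Function('m')(E) = -9 (Function('m')(E) = Add(-3, -6) = -9)
C = 44 (C = Mul(11, 4) = 44)
Function('K')(q, V) = Add(-1, Mul(Rational(1, 14), V), Mul(Rational(1, 2), V, Pow(q, -1))) (Function('K')(q, V) = Add(-1, Mul(Rational(1, 2), Add(Mul(V, Pow(q, -1)), Mul(V, Pow(7, -1))))) = Add(-1, Mul(Rational(1, 2), Add(Mul(V, Pow(q, -1)), Mul(V, Rational(1, 7))))) = Add(-1, Mul(Rational(1, 2), Add(Mul(V, Pow(q, -1)), Mul(Rational(1, 7), V)))) = Add(-1, Mul(Rational(1, 2), Add(Mul(Rational(1, 7), V), Mul(V, Pow(q, -1))))) = Add(-1, Add(Mul(Rational(1, 14), V), Mul(Rational(1, 2), V, Pow(q, -1)))) = Add(-1, Mul(Rational(1, 14), V), Mul(Rational(1, 2), V, Pow(q, -1))))
Function('D')(n) = Mul(Add(-290, n), Add(-9, n)) (Function('D')(n) = Mul(Add(n, -9), Add(n, -290)) = Mul(Add(-9, n), Add(-290, n)) = Mul(Add(-290, n), Add(-9, n)))
Pow(Function('D')(Add(Function('K')(C, 3), Mul(-1, 48))), -1) = Pow(Add(2610, Pow(Add(Add(-1, Mul(Rational(1, 14), 3), Mul(Rational(1, 2), 3, Pow(44, -1))), Mul(-1, 48)), 2), Mul(-299, Add(Add(-1, Mul(Rational(1, 14), 3), Mul(Rational(1, 2), 3, Pow(44, -1))), Mul(-1, 48)))), -1) = Pow(Add(2610, Pow(Add(Add(-1, Rational(3, 14), Mul(Rational(1, 2), 3, Rational(1, 44))), -48), 2), Mul(-299, Add(Add(-1, Rational(3, 14), Mul(Rational(1, 2), 3, Rational(1, 44))), -48))), -1) = Pow(Add(2610, Pow(Add(Add(-1, Rational(3, 14), Rational(3, 88)), -48), 2), Mul(-299, Add(Add(-1, Rational(3, 14), Rational(3, 88)), -48))), -1) = Pow(Add(2610, Pow(Add(Rational(-463, 616), -48), 2), Mul(-299, Add(Rational(-463, 616), -48))), -1) = Pow(Add(2610, Pow(Rational(-30031, 616), 2), Mul(-299, Rational(-30031, 616))), -1) = Pow(Add(2610, Rational(901860961, 379456), Rational(8979269, 616)), -1) = Pow(Rational(7423470825, 379456), -1) = Rational(379456, 7423470825)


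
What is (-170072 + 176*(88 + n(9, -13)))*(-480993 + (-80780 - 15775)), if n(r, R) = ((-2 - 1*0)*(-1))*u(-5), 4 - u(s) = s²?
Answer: 93548914848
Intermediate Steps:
u(s) = 4 - s²
n(r, R) = -42 (n(r, R) = ((-2 - 1*0)*(-1))*(4 - 1*(-5)²) = ((-2 + 0)*(-1))*(4 - 1*25) = (-2*(-1))*(4 - 25) = 2*(-21) = -42)
(-170072 + 176*(88 + n(9, -13)))*(-480993 + (-80780 - 15775)) = (-170072 + 176*(88 - 42))*(-480993 + (-80780 - 15775)) = (-170072 + 176*46)*(-480993 - 96555) = (-170072 + 8096)*(-577548) = -161976*(-577548) = 93548914848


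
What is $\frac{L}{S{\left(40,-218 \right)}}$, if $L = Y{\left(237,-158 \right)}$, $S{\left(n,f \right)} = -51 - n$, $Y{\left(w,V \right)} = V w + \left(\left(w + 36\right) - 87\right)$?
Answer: $\frac{37260}{91} \approx 409.45$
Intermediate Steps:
$Y{\left(w,V \right)} = -51 + w + V w$ ($Y{\left(w,V \right)} = V w + \left(\left(36 + w\right) - 87\right) = V w + \left(-51 + w\right) = -51 + w + V w$)
$L = -37260$ ($L = -51 + 237 - 37446 = -37260$)
$\frac{L}{S{\left(40,-218 \right)}} = - \frac{37260}{-51 - 40} = - \frac{37260}{-91} = \left(-37260\right) \left(- \frac{1}{91}\right) = \frac{37260}{91}$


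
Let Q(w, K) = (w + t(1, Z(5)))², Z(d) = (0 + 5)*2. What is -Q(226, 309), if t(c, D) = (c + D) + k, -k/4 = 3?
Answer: -50625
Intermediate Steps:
k = -12 (k = -4*3 = -12)
Z(d) = 10 (Z(d) = 5*2 = 10)
t(c, D) = -12 + D + c (t(c, D) = (c + D) - 12 = (D + c) - 12 = -12 + D + c)
Q(w, K) = (-1 + w)² (Q(w, K) = (w + (-12 + 10 + 1))² = (w - 1)² = (-1 + w)²)
-Q(226, 309) = -(-1 + 226)² = -1*225² = -1*50625 = -50625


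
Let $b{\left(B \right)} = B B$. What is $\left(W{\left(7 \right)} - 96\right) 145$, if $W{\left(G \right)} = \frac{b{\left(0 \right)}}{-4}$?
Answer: $-13920$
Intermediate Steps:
$b{\left(B \right)} = B^{2}$
$W{\left(G \right)} = 0$ ($W{\left(G \right)} = \frac{0^{2}}{-4} = 0 \left(- \frac{1}{4}\right) = 0$)
$\left(W{\left(7 \right)} - 96\right) 145 = \left(0 - 96\right) 145 = \left(-96\right) 145 = -13920$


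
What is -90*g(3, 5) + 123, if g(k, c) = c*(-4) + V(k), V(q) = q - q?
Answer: 1923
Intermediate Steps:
V(q) = 0
g(k, c) = -4*c (g(k, c) = c*(-4) + 0 = -4*c + 0 = -4*c)
-90*g(3, 5) + 123 = -(-360)*5 + 123 = -90*(-20) + 123 = 1800 + 123 = 1923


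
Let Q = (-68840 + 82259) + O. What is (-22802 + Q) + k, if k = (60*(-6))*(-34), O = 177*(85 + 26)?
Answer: 22504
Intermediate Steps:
O = 19647 (O = 177*111 = 19647)
Q = 33066 (Q = (-68840 + 82259) + 19647 = 13419 + 19647 = 33066)
k = 12240 (k = -360*(-34) = 12240)
(-22802 + Q) + k = (-22802 + 33066) + 12240 = 10264 + 12240 = 22504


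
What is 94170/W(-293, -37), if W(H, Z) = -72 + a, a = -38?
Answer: -9417/11 ≈ -856.09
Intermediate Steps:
W(H, Z) = -110 (W(H, Z) = -72 - 38 = -110)
94170/W(-293, -37) = 94170/(-110) = 94170*(-1/110) = -9417/11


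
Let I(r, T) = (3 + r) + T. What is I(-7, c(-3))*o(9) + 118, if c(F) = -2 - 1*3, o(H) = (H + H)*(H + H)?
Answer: -2798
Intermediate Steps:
o(H) = 4*H² (o(H) = (2*H)*(2*H) = 4*H²)
c(F) = -5 (c(F) = -2 - 3 = -5)
I(r, T) = 3 + T + r
I(-7, c(-3))*o(9) + 118 = (3 - 5 - 7)*(4*9²) + 118 = -36*81 + 118 = -9*324 + 118 = -2916 + 118 = -2798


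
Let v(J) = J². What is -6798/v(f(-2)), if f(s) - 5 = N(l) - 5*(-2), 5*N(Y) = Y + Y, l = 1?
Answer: -15450/539 ≈ -28.664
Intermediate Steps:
N(Y) = 2*Y/5 (N(Y) = (Y + Y)/5 = (2*Y)/5 = 2*Y/5)
f(s) = 77/5 (f(s) = 5 + ((⅖)*1 - 5*(-2)) = 5 + (⅖ + 10) = 5 + 52/5 = 77/5)
-6798/v(f(-2)) = -6798/((77/5)²) = -6798/5929/25 = -6798*25/5929 = -15450/539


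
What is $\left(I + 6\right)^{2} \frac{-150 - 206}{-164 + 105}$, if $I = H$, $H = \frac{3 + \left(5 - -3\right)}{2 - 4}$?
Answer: $\frac{89}{59} \approx 1.5085$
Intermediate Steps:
$H = - \frac{11}{2}$ ($H = \frac{3 + \left(5 + 3\right)}{-2} = \left(3 + 8\right) \left(- \frac{1}{2}\right) = 11 \left(- \frac{1}{2}\right) = - \frac{11}{2} \approx -5.5$)
$I = - \frac{11}{2} \approx -5.5$
$\left(I + 6\right)^{2} \frac{-150 - 206}{-164 + 105} = \left(- \frac{11}{2} + 6\right)^{2} \frac{-150 - 206}{-164 + 105} = \frac{\left(-356\right) \frac{1}{-59}}{4} = \frac{\left(-356\right) \left(- \frac{1}{59}\right)}{4} = \frac{1}{4} \cdot \frac{356}{59} = \frac{89}{59}$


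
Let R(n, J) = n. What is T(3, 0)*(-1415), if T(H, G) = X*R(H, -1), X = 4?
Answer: -16980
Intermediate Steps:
T(H, G) = 4*H
T(3, 0)*(-1415) = (4*3)*(-1415) = 12*(-1415) = -16980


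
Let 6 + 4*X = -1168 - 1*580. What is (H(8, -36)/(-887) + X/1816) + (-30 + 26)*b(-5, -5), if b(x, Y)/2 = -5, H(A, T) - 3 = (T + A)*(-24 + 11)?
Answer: 126752517/3221584 ≈ 39.345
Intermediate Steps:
H(A, T) = 3 - 13*A - 13*T (H(A, T) = 3 + (T + A)*(-24 + 11) = 3 + (A + T)*(-13) = 3 + (-13*A - 13*T) = 3 - 13*A - 13*T)
b(x, Y) = -10 (b(x, Y) = 2*(-5) = -10)
X = -877/2 (X = -3/2 + (-1168 - 1*580)/4 = -3/2 + (-1168 - 580)/4 = -3/2 + (¼)*(-1748) = -3/2 - 437 = -877/2 ≈ -438.50)
(H(8, -36)/(-887) + X/1816) + (-30 + 26)*b(-5, -5) = ((3 - 13*8 - 13*(-36))/(-887) - 877/2/1816) + (-30 + 26)*(-10) = ((3 - 104 + 468)*(-1/887) - 877/2*1/1816) - 4*(-10) = (367*(-1/887) - 877/3632) + 40 = (-367/887 - 877/3632) + 40 = -2110843/3221584 + 40 = 126752517/3221584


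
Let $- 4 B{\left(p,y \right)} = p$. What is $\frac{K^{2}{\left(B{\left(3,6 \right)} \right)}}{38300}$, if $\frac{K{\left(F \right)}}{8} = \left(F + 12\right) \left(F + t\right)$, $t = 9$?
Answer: $\frac{88209}{6128} \approx 14.394$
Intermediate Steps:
$B{\left(p,y \right)} = - \frac{p}{4}$
$K{\left(F \right)} = 8 \left(9 + F\right) \left(12 + F\right)$ ($K{\left(F \right)} = 8 \left(F + 12\right) \left(F + 9\right) = 8 \left(12 + F\right) \left(9 + F\right) = 8 \left(9 + F\right) \left(12 + F\right)$)
$\frac{K^{2}{\left(B{\left(3,6 \right)} \right)}}{38300} = \frac{\left(864 + 8 \left(\left(- \frac{1}{4}\right) 3\right)^{2} + 168 \left(\left(- \frac{1}{4}\right) 3\right)\right)^{2}}{38300} = \left(864 + 8 \left(- \frac{3}{4}\right)^{2} + 168 \left(- \frac{3}{4}\right)\right)^{2} \cdot \frac{1}{38300} = \left(864 + 8 \cdot \frac{9}{16} - 126\right)^{2} \cdot \frac{1}{38300} = \left(864 + \frac{9}{2} - 126\right)^{2} \cdot \frac{1}{38300} = \left(\frac{1485}{2}\right)^{2} \cdot \frac{1}{38300} = \frac{2205225}{4} \cdot \frac{1}{38300} = \frac{88209}{6128}$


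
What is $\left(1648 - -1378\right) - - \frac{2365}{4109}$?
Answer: $\frac{12436199}{4109} \approx 3026.6$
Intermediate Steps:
$\left(1648 - -1378\right) - - \frac{2365}{4109} = \left(1648 + 1378\right) - \left(-2365\right) \frac{1}{4109} = 3026 - - \frac{2365}{4109} = 3026 + \frac{2365}{4109} = \frac{12436199}{4109}$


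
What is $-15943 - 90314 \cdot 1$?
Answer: $-106257$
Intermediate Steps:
$-15943 - 90314 \cdot 1 = -15943 - 90314 = -106257$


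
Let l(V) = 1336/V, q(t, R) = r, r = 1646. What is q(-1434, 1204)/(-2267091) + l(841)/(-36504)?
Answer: -743900135/966658130217 ≈ -0.00076956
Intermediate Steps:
q(t, R) = 1646
q(-1434, 1204)/(-2267091) + l(841)/(-36504) = 1646/(-2267091) + (1336/841)/(-36504) = 1646*(-1/2267091) + (1336*(1/841))*(-1/36504) = -1646/2267091 + (1336/841)*(-1/36504) = -1646/2267091 - 167/3837483 = -743900135/966658130217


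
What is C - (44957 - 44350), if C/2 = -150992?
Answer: -302591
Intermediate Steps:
C = -301984 (C = 2*(-150992) = -301984)
C - (44957 - 44350) = -301984 - (44957 - 44350) = -301984 - 1*607 = -301984 - 607 = -302591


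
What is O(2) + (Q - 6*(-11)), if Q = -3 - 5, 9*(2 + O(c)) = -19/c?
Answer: 989/18 ≈ 54.944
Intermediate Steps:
O(c) = -2 - 19/(9*c) (O(c) = -2 + (-19/c)/9 = -2 - 19/(9*c))
Q = -8
O(2) + (Q - 6*(-11)) = (-2 - 19/9/2) + (-8 - 6*(-11)) = (-2 - 19/9*1/2) + (-8 + 66) = (-2 - 19/18) + 58 = -55/18 + 58 = 989/18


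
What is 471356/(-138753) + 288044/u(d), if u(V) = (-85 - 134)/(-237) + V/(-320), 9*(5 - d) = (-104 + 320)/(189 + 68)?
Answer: 9617074701210332/30340147239 ≈ 3.1698e+5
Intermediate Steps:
d = 1261/257 (d = 5 - (-104 + 320)/(9*(189 + 68)) = 5 - 24/257 = 1261/257 ≈ 4.9066)
u(V) = 73/79 - V/320 (u(V) = -219*(-1/237) + V*(-1/320) = 73/79 - V/320)
471356/(-138753) + 288044/u(d) = 471356/(-138753) + 288044/(73/79 - 1/320*1261/257) = 471356*(-1/138753) + 288044/(73/79 - 1261/82240) = -471356/138753 + 288044/(5903901/6496960) = -471356/138753 + 288044*(6496960/5903901) = -471356/138753 + 1871410346240/5903901 = 9617074701210332/30340147239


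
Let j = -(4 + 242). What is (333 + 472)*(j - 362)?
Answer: -489440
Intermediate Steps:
j = -246 (j = -1*246 = -246)
(333 + 472)*(j - 362) = (333 + 472)*(-246 - 362) = 805*(-608) = -489440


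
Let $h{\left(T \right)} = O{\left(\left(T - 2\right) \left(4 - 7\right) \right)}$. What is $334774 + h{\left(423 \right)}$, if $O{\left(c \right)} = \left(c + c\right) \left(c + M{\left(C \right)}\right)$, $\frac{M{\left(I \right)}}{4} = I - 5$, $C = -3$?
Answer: $3605944$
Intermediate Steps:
$M{\left(I \right)} = -20 + 4 I$ ($M{\left(I \right)} = 4 \left(I - 5\right) = 4 \left(-5 + I\right) = -20 + 4 I$)
$O{\left(c \right)} = 2 c \left(-32 + c\right)$ ($O{\left(c \right)} = \left(c + c\right) \left(c + \left(-20 + 4 \left(-3\right)\right)\right) = 2 c \left(c - 32\right) = 2 c \left(-32 + c\right)$)
$h{\left(T \right)} = 2 \left(-26 - 3 T\right) \left(6 - 3 T\right)$ ($h{\left(T \right)} = 2 \left(T - 2\right) \left(4 - 7\right) \left(-32 + \left(T - 2\right) \left(4 - 7\right)\right) = 2 \left(-2 + T\right) \left(-3\right) \left(-32 + \left(-2 + T\right) \left(-3\right)\right) = 2 \left(6 - 3 T\right) \left(-32 - \left(-6 + 3 T\right)\right) = 2 \left(6 - 3 T\right) \left(-26 - 3 T\right) = 2 \left(-26 - 3 T\right) \left(6 - 3 T\right)$)
$334774 + h{\left(423 \right)} = 334774 + 6 \left(-2 + 423\right) \left(26 + 3 \cdot 423\right) = 334774 + 6 \cdot 421 \left(26 + 1269\right) = 334774 + 6 \cdot 421 \cdot 1295 = 334774 + 3271170 = 3605944$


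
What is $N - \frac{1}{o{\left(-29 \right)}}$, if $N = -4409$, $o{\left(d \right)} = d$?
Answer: $- \frac{127860}{29} \approx -4409.0$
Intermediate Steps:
$N - \frac{1}{o{\left(-29 \right)}} = -4409 - \frac{1}{-29} = -4409 - - \frac{1}{29} = -4409 + \frac{1}{29} = - \frac{127860}{29}$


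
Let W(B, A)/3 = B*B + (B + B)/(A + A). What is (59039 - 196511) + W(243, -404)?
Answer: 16027971/404 ≈ 39673.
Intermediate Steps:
W(B, A) = 3*B**2 + 3*B/A (W(B, A) = 3*(B*B + (B + B)/(A + A)) = 3*(B**2 + (2*B)/((2*A))) = 3*(B**2 + (2*B)*(1/(2*A))) = 3*(B**2 + B/A) = 3*B**2 + 3*B/A)
(59039 - 196511) + W(243, -404) = (59039 - 196511) + 3*243*(1 - 404*243)/(-404) = -137472 + 3*243*(-1/404)*(1 - 98172) = -137472 + 3*243*(-1/404)*(-98171) = -137472 + 71566659/404 = 16027971/404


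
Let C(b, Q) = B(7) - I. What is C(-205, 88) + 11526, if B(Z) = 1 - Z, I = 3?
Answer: 11517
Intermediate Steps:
C(b, Q) = -9 (C(b, Q) = (1 - 1*7) - 1*3 = (1 - 7) - 3 = -6 - 3 = -9)
C(-205, 88) + 11526 = -9 + 11526 = 11517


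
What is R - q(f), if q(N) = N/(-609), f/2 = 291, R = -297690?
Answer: -60430876/203 ≈ -2.9769e+5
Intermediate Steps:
f = 582 (f = 2*291 = 582)
q(N) = -N/609 (q(N) = N*(-1/609) = -N/609)
R - q(f) = -297690 - (-1)*582/609 = -297690 - 1*(-194/203) = -297690 + 194/203 = -60430876/203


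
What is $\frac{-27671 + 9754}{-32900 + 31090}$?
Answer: $\frac{17917}{1810} \approx 9.8989$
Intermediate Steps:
$\frac{-27671 + 9754}{-32900 + 31090} = - \frac{17917}{-1810} = \left(-17917\right) \left(- \frac{1}{1810}\right) = \frac{17917}{1810}$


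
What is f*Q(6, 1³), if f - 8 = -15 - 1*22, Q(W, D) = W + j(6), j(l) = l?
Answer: -348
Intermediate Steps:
Q(W, D) = 6 + W (Q(W, D) = W + 6 = 6 + W)
f = -29 (f = 8 + (-15 - 1*22) = 8 + (-15 - 22) = 8 - 37 = -29)
f*Q(6, 1³) = -29*(6 + 6) = -29*12 = -348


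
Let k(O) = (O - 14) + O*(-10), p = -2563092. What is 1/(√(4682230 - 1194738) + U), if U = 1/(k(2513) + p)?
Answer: 2585723/23317243983934925667 + 13371926865458*√871873/23317243983934925667 ≈ 0.00053548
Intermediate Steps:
k(O) = -14 - 9*O (k(O) = (-14 + O) - 10*O = -14 - 9*O)
U = -1/2585723 (U = 1/((-14 - 9*2513) - 2563092) = 1/((-14 - 22617) - 2563092) = 1/(-22631 - 2563092) = 1/(-2585723) = -1/2585723 ≈ -3.8674e-7)
1/(√(4682230 - 1194738) + U) = 1/(√(4682230 - 1194738) - 1/2585723) = 1/(√3487492 - 1/2585723) = 1/(2*√871873 - 1/2585723) = 1/(-1/2585723 + 2*√871873)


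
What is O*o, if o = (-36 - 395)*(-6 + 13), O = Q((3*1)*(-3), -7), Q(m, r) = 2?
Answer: -6034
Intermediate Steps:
O = 2
o = -3017 (o = -431*7 = -3017)
O*o = 2*(-3017) = -6034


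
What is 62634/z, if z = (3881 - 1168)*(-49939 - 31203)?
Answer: -31317/110069123 ≈ -0.00028452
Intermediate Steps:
z = -220138246 (z = 2713*(-81142) = -220138246)
62634/z = 62634/(-220138246) = 62634*(-1/220138246) = -31317/110069123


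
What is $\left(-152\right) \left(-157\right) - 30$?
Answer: $23834$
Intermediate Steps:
$\left(-152\right) \left(-157\right) - 30 = 23864 - 30 = 23834$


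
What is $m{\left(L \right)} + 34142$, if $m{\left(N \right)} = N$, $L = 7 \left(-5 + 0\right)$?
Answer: $34107$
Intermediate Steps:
$L = -35$ ($L = 7 \left(-5\right) = -35$)
$m{\left(L \right)} + 34142 = -35 + 34142 = 34107$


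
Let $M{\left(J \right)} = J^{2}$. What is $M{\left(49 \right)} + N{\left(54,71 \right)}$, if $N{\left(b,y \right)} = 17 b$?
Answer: $3319$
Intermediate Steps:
$M{\left(49 \right)} + N{\left(54,71 \right)} = 49^{2} + 17 \cdot 54 = 2401 + 918 = 3319$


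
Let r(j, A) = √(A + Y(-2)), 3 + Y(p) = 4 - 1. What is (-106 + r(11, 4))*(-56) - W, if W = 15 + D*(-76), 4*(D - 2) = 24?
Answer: 6417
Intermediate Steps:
Y(p) = 0 (Y(p) = -3 + (4 - 1) = -3 + 3 = 0)
D = 8 (D = 2 + (¼)*24 = 2 + 6 = 8)
r(j, A) = √A (r(j, A) = √(A + 0) = √A)
W = -593 (W = 15 + 8*(-76) = 15 - 608 = -593)
(-106 + r(11, 4))*(-56) - W = (-106 + √4)*(-56) - 1*(-593) = (-106 + 2)*(-56) + 593 = -104*(-56) + 593 = 5824 + 593 = 6417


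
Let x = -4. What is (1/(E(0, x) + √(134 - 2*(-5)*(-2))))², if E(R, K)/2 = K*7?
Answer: (56 - √114)⁻² ≈ 0.00048682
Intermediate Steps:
E(R, K) = 14*K (E(R, K) = 2*(K*7) = 2*(7*K) = 14*K)
(1/(E(0, x) + √(134 - 2*(-5)*(-2))))² = (1/(14*(-4) + √(134 - 2*(-5)*(-2))))² = (1/(-56 + √(134 + 10*(-2))))² = (1/(-56 + √(134 - 20)))² = (1/(-56 + √114))² = (-56 + √114)⁻²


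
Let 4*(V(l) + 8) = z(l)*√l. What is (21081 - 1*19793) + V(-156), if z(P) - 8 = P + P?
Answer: 1280 - 152*I*√39 ≈ 1280.0 - 949.24*I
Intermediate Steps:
z(P) = 8 + 2*P (z(P) = 8 + (P + P) = 8 + 2*P)
V(l) = -8 + √l*(8 + 2*l)/4 (V(l) = -8 + ((8 + 2*l)*√l)/4 = -8 + (√l*(8 + 2*l))/4 = -8 + √l*(8 + 2*l)/4)
(21081 - 1*19793) + V(-156) = (21081 - 1*19793) + (-8 + √(-156)*(4 - 156)/2) = (21081 - 19793) + (-8 + (½)*(2*I*√39)*(-152)) = 1288 + (-8 - 152*I*√39) = 1280 - 152*I*√39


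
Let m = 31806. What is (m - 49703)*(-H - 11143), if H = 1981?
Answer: 234880228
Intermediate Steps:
(m - 49703)*(-H - 11143) = (31806 - 49703)*(-1*1981 - 11143) = -17897*(-1981 - 11143) = -17897*(-13124) = 234880228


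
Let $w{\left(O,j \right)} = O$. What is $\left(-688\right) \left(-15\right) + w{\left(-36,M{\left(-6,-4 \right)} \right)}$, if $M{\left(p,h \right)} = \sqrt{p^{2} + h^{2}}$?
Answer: $10284$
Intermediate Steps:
$M{\left(p,h \right)} = \sqrt{h^{2} + p^{2}}$
$\left(-688\right) \left(-15\right) + w{\left(-36,M{\left(-6,-4 \right)} \right)} = \left(-688\right) \left(-15\right) - 36 = 10320 - 36 = 10284$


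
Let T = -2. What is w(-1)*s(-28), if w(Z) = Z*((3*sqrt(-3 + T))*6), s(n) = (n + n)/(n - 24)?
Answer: -252*I*sqrt(5)/13 ≈ -43.345*I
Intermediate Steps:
s(n) = 2*n/(-24 + n) (s(n) = (2*n)/(-24 + n) = 2*n/(-24 + n))
w(Z) = 18*I*Z*sqrt(5) (w(Z) = Z*((3*sqrt(-3 - 2))*6) = Z*((3*sqrt(-5))*6) = Z*((3*(I*sqrt(5)))*6) = Z*((3*I*sqrt(5))*6) = Z*(18*I*sqrt(5)) = 18*I*Z*sqrt(5))
w(-1)*s(-28) = (18*I*(-1)*sqrt(5))*(2*(-28)/(-24 - 28)) = (-18*I*sqrt(5))*(2*(-28)/(-52)) = (-18*I*sqrt(5))*(2*(-28)*(-1/52)) = -18*I*sqrt(5)*(14/13) = -252*I*sqrt(5)/13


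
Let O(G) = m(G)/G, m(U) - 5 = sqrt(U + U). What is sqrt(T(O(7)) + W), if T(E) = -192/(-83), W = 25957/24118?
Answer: sqrt(13582346446078)/2001794 ≈ 1.8411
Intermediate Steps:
m(U) = 5 + sqrt(2)*sqrt(U) (m(U) = 5 + sqrt(U + U) = 5 + sqrt(2*U) = 5 + sqrt(2)*sqrt(U))
W = 25957/24118 (W = 25957*(1/24118) = 25957/24118 ≈ 1.0763)
O(G) = (5 + sqrt(2)*sqrt(G))/G
T(E) = 192/83 (T(E) = -192*(-1/83) = 192/83)
sqrt(T(O(7)) + W) = sqrt(192/83 + 25957/24118) = sqrt(6785087/2001794) = sqrt(13582346446078)/2001794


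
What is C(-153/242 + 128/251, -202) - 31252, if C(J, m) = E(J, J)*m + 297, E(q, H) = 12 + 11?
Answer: -35601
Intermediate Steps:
E(q, H) = 23
C(J, m) = 297 + 23*m (C(J, m) = 23*m + 297 = 297 + 23*m)
C(-153/242 + 128/251, -202) - 31252 = (297 + 23*(-202)) - 31252 = (297 - 4646) - 31252 = -4349 - 31252 = -35601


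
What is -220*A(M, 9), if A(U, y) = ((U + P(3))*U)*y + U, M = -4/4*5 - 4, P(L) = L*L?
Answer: 1980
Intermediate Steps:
P(L) = L²
M = -9 (M = -4*¼*5 - 4 = -1*5 - 4 = -5 - 4 = -9)
A(U, y) = U + U*y*(9 + U) (A(U, y) = ((U + 3²)*U)*y + U = ((U + 9)*U)*y + U = ((9 + U)*U)*y + U = (U*(9 + U))*y + U = U*y*(9 + U) + U = U + U*y*(9 + U))
-220*A(M, 9) = -(-1980)*(1 + 9*9 - 9*9) = -(-1980)*(1 + 81 - 81) = -(-1980) = -220*(-9) = 1980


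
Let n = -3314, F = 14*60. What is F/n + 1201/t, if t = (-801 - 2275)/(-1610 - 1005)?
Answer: 5202707135/5096932 ≈ 1020.8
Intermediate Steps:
F = 840
t = 3076/2615 (t = -3076/(-2615) = -3076*(-1/2615) = 3076/2615 ≈ 1.1763)
F/n + 1201/t = 840/(-3314) + 1201/(3076/2615) = 840*(-1/3314) + 1201*(2615/3076) = -420/1657 + 3140615/3076 = 5202707135/5096932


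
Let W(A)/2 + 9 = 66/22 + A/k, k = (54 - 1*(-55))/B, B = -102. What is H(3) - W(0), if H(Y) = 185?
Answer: 197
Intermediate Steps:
k = -109/102 (k = (54 - 1*(-55))/(-102) = (54 + 55)*(-1/102) = 109*(-1/102) = -109/102 ≈ -1.0686)
W(A) = -12 - 204*A/109 (W(A) = -18 + 2*(66/22 + A/(-109/102)) = -18 + 2*(66*(1/22) + A*(-102/109)) = -18 + 2*(3 - 102*A/109) = -18 + (6 - 204*A/109) = -12 - 204*A/109)
H(3) - W(0) = 185 - (-12 - 204/109*0) = 185 - (-12 + 0) = 185 - 1*(-12) = 185 + 12 = 197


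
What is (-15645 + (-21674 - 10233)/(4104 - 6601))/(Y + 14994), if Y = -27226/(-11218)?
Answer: -218939787722/210035052623 ≈ -1.0424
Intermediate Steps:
Y = 13613/5609 (Y = -27226*(-1/11218) = 13613/5609 ≈ 2.4270)
(-15645 + (-21674 - 10233)/(4104 - 6601))/(Y + 14994) = (-15645 + (-21674 - 10233)/(4104 - 6601))/(13613/5609 + 14994) = (-15645 - 31907/(-2497))/(84114959/5609) = (-15645 - 31907*(-1/2497))*(5609/84114959) = (-15645 + 31907/2497)*(5609/84114959) = -39033658/2497*5609/84114959 = -218939787722/210035052623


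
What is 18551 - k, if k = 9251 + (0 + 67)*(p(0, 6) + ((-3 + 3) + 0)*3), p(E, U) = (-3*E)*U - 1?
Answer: 9367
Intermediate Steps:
p(E, U) = -1 - 3*E*U (p(E, U) = -3*E*U - 1 = -1 - 3*E*U)
k = 9184 (k = 9251 + (0 + 67)*((-1 - 3*0*6) + ((-3 + 3) + 0)*3) = 9251 + 67*((-1 + 0) + (0 + 0)*3) = 9251 + 67*(-1 + 0*3) = 9251 + 67*(-1 + 0) = 9251 + 67*(-1) = 9251 - 67 = 9184)
18551 - k = 18551 - 1*9184 = 18551 - 9184 = 9367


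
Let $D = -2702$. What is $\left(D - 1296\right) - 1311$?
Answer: $-5309$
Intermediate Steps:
$\left(D - 1296\right) - 1311 = \left(-2702 - 1296\right) - 1311 = -3998 - 1311 = -5309$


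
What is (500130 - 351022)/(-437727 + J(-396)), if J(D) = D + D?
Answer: -149108/438519 ≈ -0.34003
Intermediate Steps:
J(D) = 2*D
(500130 - 351022)/(-437727 + J(-396)) = (500130 - 351022)/(-437727 + 2*(-396)) = 149108/(-437727 - 792) = 149108/(-438519) = 149108*(-1/438519) = -149108/438519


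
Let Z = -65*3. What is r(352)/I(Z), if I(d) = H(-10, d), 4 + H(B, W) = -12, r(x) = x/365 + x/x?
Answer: -717/5840 ≈ -0.12277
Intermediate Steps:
Z = -195
r(x) = 1 + x/365 (r(x) = x*(1/365) + 1 = x/365 + 1 = 1 + x/365)
H(B, W) = -16 (H(B, W) = -4 - 12 = -16)
I(d) = -16
r(352)/I(Z) = (1 + (1/365)*352)/(-16) = (1 + 352/365)*(-1/16) = (717/365)*(-1/16) = -717/5840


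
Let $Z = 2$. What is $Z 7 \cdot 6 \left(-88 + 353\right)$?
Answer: $22260$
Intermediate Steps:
$Z 7 \cdot 6 \left(-88 + 353\right) = 2 \cdot 7 \cdot 6 \left(-88 + 353\right) = 14 \cdot 6 \cdot 265 = 84 \cdot 265 = 22260$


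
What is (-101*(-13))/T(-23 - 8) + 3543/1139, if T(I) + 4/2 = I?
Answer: -1378588/37587 ≈ -36.677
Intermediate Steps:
T(I) = -2 + I
(-101*(-13))/T(-23 - 8) + 3543/1139 = (-101*(-13))/(-2 + (-23 - 8)) + 3543/1139 = 1313/(-2 - 31) + 3543*(1/1139) = 1313/(-33) + 3543/1139 = 1313*(-1/33) + 3543/1139 = -1313/33 + 3543/1139 = -1378588/37587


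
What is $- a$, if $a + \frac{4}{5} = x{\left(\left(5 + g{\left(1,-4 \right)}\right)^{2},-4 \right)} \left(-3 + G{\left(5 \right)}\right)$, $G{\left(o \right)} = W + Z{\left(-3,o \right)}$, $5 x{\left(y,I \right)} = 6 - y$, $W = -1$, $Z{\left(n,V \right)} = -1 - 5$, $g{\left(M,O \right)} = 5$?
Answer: $- \frac{936}{5} \approx -187.2$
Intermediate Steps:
$Z{\left(n,V \right)} = -6$ ($Z{\left(n,V \right)} = -1 - 5 = -6$)
$x{\left(y,I \right)} = \frac{6}{5} - \frac{y}{5}$ ($x{\left(y,I \right)} = \frac{6 - y}{5} = \frac{6}{5} - \frac{y}{5}$)
$G{\left(o \right)} = -7$ ($G{\left(o \right)} = -1 - 6 = -7$)
$a = \frac{936}{5}$ ($a = - \frac{4}{5} + \left(\frac{6}{5} - \frac{\left(5 + 5\right)^{2}}{5}\right) \left(-3 - 7\right) = - \frac{4}{5} + \left(\frac{6}{5} - \frac{10^{2}}{5}\right) \left(-10\right) = - \frac{4}{5} + \left(\frac{6}{5} - 20\right) \left(-10\right) = - \frac{4}{5} - -188 = - \frac{4}{5} + 188 = \frac{936}{5} \approx 187.2$)
$- a = \left(-1\right) \frac{936}{5} = - \frac{936}{5}$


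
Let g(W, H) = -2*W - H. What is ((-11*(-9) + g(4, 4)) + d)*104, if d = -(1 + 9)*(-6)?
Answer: 15288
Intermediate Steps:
g(W, H) = -H - 2*W
d = 60 (d = -10*(-6) = -1*(-60) = 60)
((-11*(-9) + g(4, 4)) + d)*104 = ((-11*(-9) + (-1*4 - 2*4)) + 60)*104 = ((99 + (-4 - 8)) + 60)*104 = ((99 - 12) + 60)*104 = (87 + 60)*104 = 147*104 = 15288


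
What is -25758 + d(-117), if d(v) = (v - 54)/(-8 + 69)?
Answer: -1571409/61 ≈ -25761.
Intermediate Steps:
d(v) = -54/61 + v/61 (d(v) = (-54 + v)/61 = (-54 + v)*(1/61) = -54/61 + v/61)
-25758 + d(-117) = -25758 + (-54/61 + (1/61)*(-117)) = -25758 + (-54/61 - 117/61) = -25758 - 171/61 = -1571409/61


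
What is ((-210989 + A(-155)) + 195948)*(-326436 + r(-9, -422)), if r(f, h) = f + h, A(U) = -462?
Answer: 5067419101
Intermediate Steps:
((-210989 + A(-155)) + 195948)*(-326436 + r(-9, -422)) = ((-210989 - 462) + 195948)*(-326436 + (-9 - 422)) = (-211451 + 195948)*(-326436 - 431) = -15503*(-326867) = 5067419101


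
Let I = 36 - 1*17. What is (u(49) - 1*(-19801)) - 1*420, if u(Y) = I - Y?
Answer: 19351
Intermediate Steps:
I = 19 (I = 36 - 17 = 19)
u(Y) = 19 - Y
(u(49) - 1*(-19801)) - 1*420 = ((19 - 1*49) - 1*(-19801)) - 1*420 = ((19 - 49) + 19801) - 420 = (-30 + 19801) - 420 = 19771 - 420 = 19351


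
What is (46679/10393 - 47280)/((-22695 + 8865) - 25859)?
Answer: 491334361/412487777 ≈ 1.1911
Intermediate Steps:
(46679/10393 - 47280)/((-22695 + 8865) - 25859) = (46679*(1/10393) - 47280)/(-13830 - 25859) = (46679/10393 - 47280)/(-39689) = -491334361/10393*(-1/39689) = 491334361/412487777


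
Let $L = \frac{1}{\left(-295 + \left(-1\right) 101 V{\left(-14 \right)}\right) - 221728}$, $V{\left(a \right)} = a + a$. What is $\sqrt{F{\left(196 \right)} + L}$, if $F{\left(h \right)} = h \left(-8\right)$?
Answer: $\frac{i \sqrt{8370758969155}}{73065} \approx 39.598 i$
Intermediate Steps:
$V{\left(a \right)} = 2 a$
$L = - \frac{1}{219195}$ ($L = \frac{1}{\left(-295 + \left(-1\right) 101 \cdot 2 \left(-14\right)\right) - 221728} = \frac{1}{\left(-295 - -2828\right) - 221728} = \frac{1}{\left(-295 + 2828\right) - 221728} = \frac{1}{2533 - 221728} = \frac{1}{-219195} = - \frac{1}{219195} \approx -4.5621 \cdot 10^{-6}$)
$F{\left(h \right)} = - 8 h$
$\sqrt{F{\left(196 \right)} + L} = \sqrt{\left(-8\right) 196 - \frac{1}{219195}} = \sqrt{-1568 - \frac{1}{219195}} = \sqrt{- \frac{343697761}{219195}} = \frac{i \sqrt{8370758969155}}{73065}$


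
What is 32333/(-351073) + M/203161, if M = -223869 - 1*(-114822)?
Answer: -44852262044/71324341753 ≈ -0.62885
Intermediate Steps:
M = -109047 (M = -223869 + 114822 = -109047)
32333/(-351073) + M/203161 = 32333/(-351073) - 109047/203161 = 32333*(-1/351073) - 109047*1/203161 = -32333/351073 - 109047/203161 = -44852262044/71324341753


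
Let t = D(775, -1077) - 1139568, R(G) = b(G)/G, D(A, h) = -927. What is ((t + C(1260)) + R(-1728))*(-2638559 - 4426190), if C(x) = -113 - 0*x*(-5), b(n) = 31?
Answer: 13924412963940595/1728 ≈ 8.0581e+12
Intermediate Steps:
C(x) = -113 (C(x) = -113 - 0*(-5) = -113 - 1*0 = -113 + 0 = -113)
R(G) = 31/G
t = -1140495 (t = -927 - 1139568 = -1140495)
((t + C(1260)) + R(-1728))*(-2638559 - 4426190) = ((-1140495 - 113) + 31/(-1728))*(-2638559 - 4426190) = (-1140608 + 31*(-1/1728))*(-7064749) = (-1140608 - 31/1728)*(-7064749) = -1970970655/1728*(-7064749) = 13924412963940595/1728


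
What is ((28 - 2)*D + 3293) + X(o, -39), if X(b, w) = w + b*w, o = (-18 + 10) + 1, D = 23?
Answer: 4125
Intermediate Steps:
o = -7 (o = -8 + 1 = -7)
((28 - 2)*D + 3293) + X(o, -39) = ((28 - 2)*23 + 3293) - 39*(1 - 7) = (26*23 + 3293) - 39*(-6) = (598 + 3293) + 234 = 3891 + 234 = 4125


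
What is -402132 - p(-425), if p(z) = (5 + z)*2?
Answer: -401292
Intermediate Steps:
p(z) = 10 + 2*z
-402132 - p(-425) = -402132 - (10 + 2*(-425)) = -402132 - (10 - 850) = -402132 - 1*(-840) = -402132 + 840 = -401292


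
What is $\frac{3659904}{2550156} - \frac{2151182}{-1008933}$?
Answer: $\frac{764870633902}{214411378629} \approx 3.5673$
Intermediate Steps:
$\frac{3659904}{2550156} - \frac{2151182}{-1008933} = 3659904 \cdot \frac{1}{2550156} - - \frac{2151182}{1008933} = \frac{304992}{212513} + \frac{2151182}{1008933} = \frac{764870633902}{214411378629}$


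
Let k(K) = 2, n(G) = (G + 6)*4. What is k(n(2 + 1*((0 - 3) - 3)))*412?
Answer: 824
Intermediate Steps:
n(G) = 24 + 4*G (n(G) = (6 + G)*4 = 24 + 4*G)
k(n(2 + 1*((0 - 3) - 3)))*412 = 2*412 = 824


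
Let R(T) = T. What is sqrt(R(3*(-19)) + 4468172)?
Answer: sqrt(4468115) ≈ 2113.8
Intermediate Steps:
sqrt(R(3*(-19)) + 4468172) = sqrt(3*(-19) + 4468172) = sqrt(-57 + 4468172) = sqrt(4468115)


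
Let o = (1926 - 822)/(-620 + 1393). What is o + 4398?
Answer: 3400758/773 ≈ 4399.4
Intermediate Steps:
o = 1104/773 ≈ 1.4282
o + 4398 = 1104/773 + 4398 = 3400758/773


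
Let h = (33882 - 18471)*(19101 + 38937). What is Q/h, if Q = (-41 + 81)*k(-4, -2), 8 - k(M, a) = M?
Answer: 80/149070603 ≈ 5.3666e-7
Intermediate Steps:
k(M, a) = 8 - M
h = 894423618 (h = 15411*58038 = 894423618)
Q = 480 (Q = (-41 + 81)*(8 - 1*(-4)) = 40*(8 + 4) = 40*12 = 480)
Q/h = 480/894423618 = 480*(1/894423618) = 80/149070603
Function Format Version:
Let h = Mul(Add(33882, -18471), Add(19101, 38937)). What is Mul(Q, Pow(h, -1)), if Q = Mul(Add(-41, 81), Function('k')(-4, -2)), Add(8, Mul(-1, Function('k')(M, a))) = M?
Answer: Rational(80, 149070603) ≈ 5.3666e-7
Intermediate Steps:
Function('k')(M, a) = Add(8, Mul(-1, M))
h = 894423618 (h = Mul(15411, 58038) = 894423618)
Q = 480 (Q = Mul(Add(-41, 81), Add(8, Mul(-1, -4))) = Mul(40, Add(8, 4)) = Mul(40, 12) = 480)
Mul(Q, Pow(h, -1)) = Mul(480, Pow(894423618, -1)) = Mul(480, Rational(1, 894423618)) = Rational(80, 149070603)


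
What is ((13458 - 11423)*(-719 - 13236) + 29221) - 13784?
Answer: -28382988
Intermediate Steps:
((13458 - 11423)*(-719 - 13236) + 29221) - 13784 = (2035*(-13955) + 29221) - 13784 = (-28398425 + 29221) - 13784 = -28369204 - 13784 = -28382988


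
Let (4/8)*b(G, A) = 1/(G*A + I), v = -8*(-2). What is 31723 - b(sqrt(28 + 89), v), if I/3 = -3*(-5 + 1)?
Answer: 12625755/398 - 2*sqrt(13)/597 ≈ 31723.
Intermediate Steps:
I = 36 (I = 3*(-3*(-5 + 1)) = 3*(-3*(-4)) = 3*12 = 36)
v = 16
b(G, A) = 2/(36 + A*G) (b(G, A) = 2/(G*A + 36) = 2/(A*G + 36) = 2/(36 + A*G))
31723 - b(sqrt(28 + 89), v) = 31723 - 2/(36 + 16*sqrt(28 + 89)) = 31723 - 2/(36 + 16*sqrt(117)) = 31723 - 2/(36 + 16*(3*sqrt(13))) = 31723 - 2/(36 + 48*sqrt(13))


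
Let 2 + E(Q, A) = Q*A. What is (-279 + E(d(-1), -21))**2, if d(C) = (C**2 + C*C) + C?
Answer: 91204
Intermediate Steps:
d(C) = C + 2*C**2 (d(C) = (C**2 + C**2) + C = 2*C**2 + C = C + 2*C**2)
E(Q, A) = -2 + A*Q (E(Q, A) = -2 + Q*A = -2 + A*Q)
(-279 + E(d(-1), -21))**2 = (-279 + (-2 - (-21)*(1 + 2*(-1))))**2 = (-279 + (-2 - (-21)*(1 - 2)))**2 = (-279 + (-2 - (-21)*(-1)))**2 = (-279 + (-2 - 21*1))**2 = (-279 + (-2 - 21))**2 = (-279 - 23)**2 = (-302)**2 = 91204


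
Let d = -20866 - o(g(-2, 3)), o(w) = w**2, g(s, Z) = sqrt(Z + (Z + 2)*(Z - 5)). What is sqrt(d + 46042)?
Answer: sqrt(25183) ≈ 158.69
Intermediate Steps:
g(s, Z) = sqrt(Z + (-5 + Z)*(2 + Z)) (g(s, Z) = sqrt(Z + (2 + Z)*(-5 + Z)) = sqrt(Z + (-5 + Z)*(2 + Z)))
d = -20859 (d = -20866 - (sqrt(-10 + 3**2 - 2*3))**2 = -20866 - (sqrt(-10 + 9 - 6))**2 = -20866 - (sqrt(-7))**2 = -20866 - (I*sqrt(7))**2 = -20866 - 1*(-7) = -20866 + 7 = -20859)
sqrt(d + 46042) = sqrt(-20859 + 46042) = sqrt(25183)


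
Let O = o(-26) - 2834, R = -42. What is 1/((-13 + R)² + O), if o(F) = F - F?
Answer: 1/191 ≈ 0.0052356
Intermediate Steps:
o(F) = 0
O = -2834 (O = 0 - 2834 = -2834)
1/((-13 + R)² + O) = 1/((-13 - 42)² - 2834) = 1/((-55)² - 2834) = 1/(3025 - 2834) = 1/191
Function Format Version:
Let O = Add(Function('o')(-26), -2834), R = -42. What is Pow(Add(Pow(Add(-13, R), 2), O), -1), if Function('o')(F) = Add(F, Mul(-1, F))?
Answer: Rational(1, 191) ≈ 0.0052356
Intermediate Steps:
Function('o')(F) = 0
O = -2834 (O = Add(0, -2834) = -2834)
Pow(Add(Pow(Add(-13, R), 2), O), -1) = Pow(Add(Pow(Add(-13, -42), 2), -2834), -1) = Pow(Add(Pow(-55, 2), -2834), -1) = Pow(Add(3025, -2834), -1) = Pow(191, -1) = Rational(1, 191)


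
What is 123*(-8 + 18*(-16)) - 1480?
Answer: -37888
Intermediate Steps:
123*(-8 + 18*(-16)) - 1480 = 123*(-8 - 288) - 1480 = 123*(-296) - 1480 = -36408 - 1480 = -37888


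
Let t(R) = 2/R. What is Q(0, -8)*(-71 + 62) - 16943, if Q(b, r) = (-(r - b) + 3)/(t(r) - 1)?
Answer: -84319/5 ≈ -16864.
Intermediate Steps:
Q(b, r) = (3 + b - r)/(-1 + 2/r) (Q(b, r) = (-(r - b) + 3)/(2/r - 1) = ((b - r) + 3)/(-1 + 2/r) = (3 + b - r)/(-1 + 2/r))
Q(0, -8)*(-71 + 62) - 16943 = (-8*(-3 - 8 - 1*0)/(-2 - 8))*(-71 + 62) - 16943 = -8*(-3 - 8 + 0)/(-10)*(-9) - 16943 = -8*(-⅒)*(-11)*(-9) - 16943 = -44/5*(-9) - 16943 = 396/5 - 16943 = -84319/5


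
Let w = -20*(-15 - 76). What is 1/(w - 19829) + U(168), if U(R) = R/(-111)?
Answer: -1008541/666333 ≈ -1.5136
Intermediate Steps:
U(R) = -R/111 (U(R) = R*(-1/111) = -R/111)
w = 1820 (w = -20*(-91) = 1820)
1/(w - 19829) + U(168) = 1/(1820 - 19829) - 1/111*168 = 1/(-18009) - 56/37 = -1/18009 - 56/37 = -1008541/666333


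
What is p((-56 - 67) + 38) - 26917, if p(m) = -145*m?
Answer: -14592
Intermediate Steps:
p((-56 - 67) + 38) - 26917 = -145*((-56 - 67) + 38) - 26917 = -145*(-123 + 38) - 26917 = -145*(-85) - 26917 = 12325 - 26917 = -14592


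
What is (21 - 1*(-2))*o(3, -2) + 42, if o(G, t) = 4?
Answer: 134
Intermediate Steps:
(21 - 1*(-2))*o(3, -2) + 42 = (21 - 1*(-2))*4 + 42 = (21 + 2)*4 + 42 = 23*4 + 42 = 92 + 42 = 134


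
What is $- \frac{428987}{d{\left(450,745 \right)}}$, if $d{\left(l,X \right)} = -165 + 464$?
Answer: $- \frac{32999}{23} \approx -1434.7$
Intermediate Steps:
$d{\left(l,X \right)} = 299$
$- \frac{428987}{d{\left(450,745 \right)}} = - \frac{428987}{299} = \left(-428987\right) \frac{1}{299} = - \frac{32999}{23}$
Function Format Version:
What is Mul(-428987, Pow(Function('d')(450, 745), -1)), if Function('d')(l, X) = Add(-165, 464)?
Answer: Rational(-32999, 23) ≈ -1434.7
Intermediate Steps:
Function('d')(l, X) = 299
Mul(-428987, Pow(Function('d')(450, 745), -1)) = Mul(-428987, Pow(299, -1)) = Mul(-428987, Rational(1, 299)) = Rational(-32999, 23)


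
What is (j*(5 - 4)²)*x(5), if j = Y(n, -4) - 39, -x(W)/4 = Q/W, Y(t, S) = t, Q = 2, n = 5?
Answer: 272/5 ≈ 54.400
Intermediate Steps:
x(W) = -8/W
j = -34 (j = 5 - 39 = -34)
(j*(5 - 4)²)*x(5) = (-34*(5 - 4)²)*(-8/5) = (-34*1²)*(-8*⅕) = -34*1*(-8/5) = -34*(-8/5) = 272/5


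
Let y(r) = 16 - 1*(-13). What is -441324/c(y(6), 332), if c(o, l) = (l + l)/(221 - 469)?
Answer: 13681044/83 ≈ 1.6483e+5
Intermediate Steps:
y(r) = 29 (y(r) = 16 + 13 = 29)
c(o, l) = -l/124 (c(o, l) = (2*l)/(-248) = (2*l)*(-1/248) = -l/124)
-441324/c(y(6), 332) = -441324/((-1/124*332)) = -441324/(-83/31) = -441324*(-31/83) = 13681044/83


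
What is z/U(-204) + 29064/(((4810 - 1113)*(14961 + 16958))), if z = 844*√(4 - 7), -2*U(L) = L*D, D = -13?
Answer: 29064/118004543 - 422*I*√3/663 ≈ 0.0002463 - 1.1025*I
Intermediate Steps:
U(L) = 13*L/2 (U(L) = -L*(-13)/2 = -(-13)*L/2 = 13*L/2)
z = 844*I*√3 (z = 844*√(-3) = 844*(I*√3) = 844*I*√3 ≈ 1461.9*I)
z/U(-204) + 29064/(((4810 - 1113)*(14961 + 16958))) = (844*I*√3)/(((13/2)*(-204))) + 29064/(((4810 - 1113)*(14961 + 16958))) = (844*I*√3)/(-1326) + 29064/((3697*31919)) = (844*I*√3)*(-1/1326) + 29064/118004543 = -422*I*√3/663 + 29064*(1/118004543) = -422*I*√3/663 + 29064/118004543 = 29064/118004543 - 422*I*√3/663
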